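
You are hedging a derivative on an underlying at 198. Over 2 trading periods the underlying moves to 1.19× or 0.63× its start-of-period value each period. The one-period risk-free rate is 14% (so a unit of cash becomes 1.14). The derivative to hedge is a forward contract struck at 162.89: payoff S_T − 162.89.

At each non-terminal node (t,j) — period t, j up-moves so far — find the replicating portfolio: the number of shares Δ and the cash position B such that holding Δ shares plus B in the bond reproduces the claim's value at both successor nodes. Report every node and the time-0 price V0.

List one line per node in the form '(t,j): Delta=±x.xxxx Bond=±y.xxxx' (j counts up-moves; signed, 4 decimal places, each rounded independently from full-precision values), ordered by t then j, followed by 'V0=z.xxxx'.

Since d<R<u, set p* = (R−d)/(u−d) = 0.9107; price each node as the discounted p*-expectation of its children.
At expiry t=2: V(2,0)=-84.3038, V(2,1)=-14.4494, V(2,2)=117.4978
Node (1,0) S=124.7400: V=(p*·-14.4494+(1−p*)·-84.3038)/1.14=-18.1460; Δ=(-14.4494−-84.3038)/(148.4406−78.5862)=1.0000; B=V−Δ·S=-142.8860
Node (1,1) S=235.6200: V=(p*·117.4978+(1−p*)·-14.4494)/1.14=92.7340; Δ=(117.4978−-14.4494)/(280.3878−148.4406)=1.0000; B=V−Δ·S=-142.8860
Node (0,0) S=198.0000: V=(p*·92.7340+(1−p*)·-18.1460)/1.14=72.6614; Δ=(92.7340−-18.1460)/(235.6200−124.7400)=1.0000; B=V−Δ·S=-125.3386
Self-financing check: at every node Δ·S+B equals the discounted successor values.

(0,0): Delta=1.0000 Bond=-125.3386
(1,0): Delta=1.0000 Bond=-142.8860
(1,1): Delta=1.0000 Bond=-142.8860
V0=72.6614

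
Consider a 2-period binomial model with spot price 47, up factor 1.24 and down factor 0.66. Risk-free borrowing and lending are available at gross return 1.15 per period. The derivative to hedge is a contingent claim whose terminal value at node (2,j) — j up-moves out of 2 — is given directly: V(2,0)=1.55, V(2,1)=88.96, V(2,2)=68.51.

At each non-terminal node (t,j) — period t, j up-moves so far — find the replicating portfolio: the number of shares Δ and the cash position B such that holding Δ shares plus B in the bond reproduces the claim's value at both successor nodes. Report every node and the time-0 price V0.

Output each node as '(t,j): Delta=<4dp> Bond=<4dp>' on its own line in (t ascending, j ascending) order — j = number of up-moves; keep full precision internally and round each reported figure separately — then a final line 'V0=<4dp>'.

No-arbitrage ⇒ martingale measure with p* = (R−d)/(u−d) = 0.8448.
Terminal payoffs: V(2,0)=1.5500, V(2,1)=88.9600, V(2,2)=68.5100
(1,0): S=31.0200. Δ = (V_up−V_dn)/(S_up−S_dn) = (88.9600−1.5500)/(38.4648−20.4732) = 4.8584. V = [p*·88.9600 + (1−p*)·1.5500]/1.15 = 65.5621. B = V − Δ·S = -85.1448.
(1,1): S=58.2800. Δ = (V_up−V_dn)/(S_up−S_dn) = (68.5100−88.9600)/(72.2672−38.4648) = -0.6050. V = [p*·68.5100 + (1−p*)·88.9600]/1.15 = 62.3333. B = V − Δ·S = 97.5919.
(0,0): S=47.0000. Δ = (V_up−V_dn)/(S_up−S_dn) = (62.3333−65.5621)/(58.2800−31.0200) = -0.1184. V = [p*·62.3333 + (1−p*)·65.5621]/1.15 = 54.6385. B = V − Δ·S = 60.2054.
Each (Δ,B) replicates both successor values, so the strategy is self-financing and V0 is arbitrage-free.

(0,0): Delta=-0.1184 Bond=60.2054
(1,0): Delta=4.8584 Bond=-85.1448
(1,1): Delta=-0.6050 Bond=97.5919
V0=54.6385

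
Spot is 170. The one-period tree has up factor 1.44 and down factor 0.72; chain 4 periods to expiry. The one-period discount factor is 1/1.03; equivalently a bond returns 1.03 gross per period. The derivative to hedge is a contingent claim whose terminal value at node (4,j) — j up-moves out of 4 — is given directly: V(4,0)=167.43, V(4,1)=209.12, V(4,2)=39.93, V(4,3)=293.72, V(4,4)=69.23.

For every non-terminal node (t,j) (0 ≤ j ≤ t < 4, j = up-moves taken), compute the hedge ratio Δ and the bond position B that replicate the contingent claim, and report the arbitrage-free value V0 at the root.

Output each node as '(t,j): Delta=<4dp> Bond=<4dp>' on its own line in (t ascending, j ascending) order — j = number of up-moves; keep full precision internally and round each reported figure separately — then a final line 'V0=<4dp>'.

Since d<R<u, set p* = (R−d)/(u−d) = 0.4306; price each node as the discounted p*-expectation of its children.
At expiry t=4: V(4,0)=167.4300, V(4,1)=209.1200, V(4,2)=39.9300, V(4,3)=293.7200, V(4,4)=69.2300
Node (3,0) S=63.4522: V=(p*·209.1200+(1−p*)·167.4300)/1.03=179.9804; Δ=(209.1200−167.4300)/(91.3711−45.6856)=0.9125; B=V−Δ·S=122.0777
Node (3,1) S=126.9043: V=(p*·39.9300+(1−p*)·209.1200)/1.03=132.3052; Δ=(39.9300−209.1200)/(182.7422−91.3711)=-1.8517; B=V−Δ·S=367.2913
Node (3,2) S=253.8086: V=(p*·293.7200+(1−p*)·39.9300)/1.03=144.8550; Δ=(293.7200−39.9300)/(365.4844−182.7422)=1.3888; B=V−Δ·S=-207.6311
Node (3,3) S=507.6173: V=(p*·69.2300+(1−p*)·293.7200)/1.03=191.3248; Δ=(69.2300−293.7200)/(730.9689−365.4844)=-0.6142; B=V−Δ·S=503.1165
Node (2,0) S=88.1280: V=(p*·132.3052+(1−p*)·179.9804)/1.03=154.8093; Δ=(132.3052−179.9804)/(126.9043−63.4522)=-0.7514; B=V−Δ·S=221.0250
Node (2,1) S=176.2560: V=(p*·144.8550+(1−p*)·132.3052)/1.03=133.6976; Δ=(144.8550−132.3052)/(253.8086−126.9043)=0.0989; B=V−Δ·S=116.2672
Node (2,2) S=352.5120: V=(p*·191.3248+(1−p*)·144.8550)/1.03=160.0610; Δ=(191.3248−144.8550)/(507.6173−253.8086)=0.1831; B=V−Δ·S=95.5197
Node (1,0) S=122.4000: V=(p*·133.6976+(1−p*)·154.8093)/1.03=141.4753; Δ=(133.6976−154.8093)/(176.2560−88.1280)=-0.2396; B=V−Δ·S=170.7971
Node (1,1) S=244.8000: V=(p*·160.0610+(1−p*)·133.6976)/1.03=140.8238; Δ=(160.0610−133.6976)/(352.5120−176.2560)=0.1496; B=V−Δ·S=104.2080
Node (0,0) S=170.0000: V=(p*·140.8238+(1−p*)·141.4753)/1.03=137.0823; Δ=(140.8238−141.4753)/(244.8000−122.4000)=-0.0053; B=V−Δ·S=137.9872
The time-0 hedge costs 137.0823, which is the no-arbitrage price.

(0,0): Delta=-0.0053 Bond=137.9872
(1,0): Delta=-0.2396 Bond=170.7971
(1,1): Delta=0.1496 Bond=104.2080
(2,0): Delta=-0.7514 Bond=221.0250
(2,1): Delta=0.0989 Bond=116.2672
(2,2): Delta=0.1831 Bond=95.5197
(3,0): Delta=0.9125 Bond=122.0777
(3,1): Delta=-1.8517 Bond=367.2913
(3,2): Delta=1.3888 Bond=-207.6311
(3,3): Delta=-0.6142 Bond=503.1165
V0=137.0823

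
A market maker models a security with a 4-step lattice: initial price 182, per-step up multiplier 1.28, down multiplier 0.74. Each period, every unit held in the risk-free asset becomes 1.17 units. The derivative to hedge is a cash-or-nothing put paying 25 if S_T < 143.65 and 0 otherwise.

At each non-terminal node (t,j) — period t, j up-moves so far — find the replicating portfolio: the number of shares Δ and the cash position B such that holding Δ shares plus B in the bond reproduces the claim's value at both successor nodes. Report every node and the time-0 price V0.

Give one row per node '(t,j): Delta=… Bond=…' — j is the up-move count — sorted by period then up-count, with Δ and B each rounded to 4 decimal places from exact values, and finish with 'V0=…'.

Since d<R<u, set p* = (R−d)/(u−d) = 0.7963; price each node as the discounted p*-expectation of its children.
Terminal payoffs: V(4,0)=25.0000, V(4,1)=25.0000, V(4,2)=0.0000, V(4,3)=0.0000, V(4,4)=0.0000
Node (3,0) S=73.7508: V=(p*·25.0000+(1−p*)·25.0000)/1.17=21.3675; Δ=(25.0000−25.0000)/(94.4010−54.5756)=0.0000; B=V−Δ·S=21.3675
Node (3,1) S=127.5689: V=(p*·0.0000+(1−p*)·25.0000)/1.17=4.3526; Δ=(0.0000−25.0000)/(163.2882−94.4010)=-0.3629; B=V−Δ·S=50.6489
Node (3,2) S=220.6597: V=(p*·0.0000+(1−p*)·0.0000)/1.17=0.0000; Δ=(0.0000−0.0000)/(282.4444−163.2882)=0.0000; B=V−Δ·S=0.0000
Node (3,3) S=381.6817: V=(p*·0.0000+(1−p*)·0.0000)/1.17=0.0000; Δ=(0.0000−0.0000)/(488.5525−282.4444)=0.0000; B=V−Δ·S=0.0000
Node (2,0) S=99.6632: V=(p*·4.3526+(1−p*)·21.3675)/1.17=6.6826; Δ=(4.3526−21.3675)/(127.5689−73.7508)=-0.3162; B=V−Δ·S=38.1916
Node (2,1) S=172.3904: V=(p*·0.0000+(1−p*)·4.3526)/1.17=0.7578; Δ=(0.0000−4.3526)/(220.6597−127.5689)=-0.0468; B=V−Δ·S=8.8183
Node (2,2) S=298.1888: V=(p*·0.0000+(1−p*)·0.0000)/1.17=0.0000; Δ=(0.0000−0.0000)/(381.6817−220.6597)=0.0000; B=V−Δ·S=0.0000
Node (1,0) S=134.6800: V=(p*·0.7578+(1−p*)·6.6826)/1.17=1.6792; Δ=(0.7578−6.6826)/(172.3904−99.6632)=-0.0815; B=V−Δ·S=12.6511
Node (1,1) S=232.9600: V=(p*·0.0000+(1−p*)·0.7578)/1.17=0.1319; Δ=(0.0000−0.7578)/(298.1888−172.3904)=-0.0060; B=V−Δ·S=1.5353
Node (0,0) S=182.0000: V=(p*·0.1319+(1−p*)·1.6792)/1.17=0.3822; Δ=(0.1319−1.6792)/(232.9600−134.6800)=-0.0157; B=V−Δ·S=3.2475
Root portfolio cost Δ·182+B reproduces V0=0.3822.

(0,0): Delta=-0.0157 Bond=3.2475
(1,0): Delta=-0.0815 Bond=12.6511
(1,1): Delta=-0.0060 Bond=1.5353
(2,0): Delta=-0.3162 Bond=38.1916
(2,1): Delta=-0.0468 Bond=8.8183
(2,2): Delta=0.0000 Bond=0.0000
(3,0): Delta=0.0000 Bond=21.3675
(3,1): Delta=-0.3629 Bond=50.6489
(3,2): Delta=0.0000 Bond=0.0000
(3,3): Delta=0.0000 Bond=0.0000
V0=0.3822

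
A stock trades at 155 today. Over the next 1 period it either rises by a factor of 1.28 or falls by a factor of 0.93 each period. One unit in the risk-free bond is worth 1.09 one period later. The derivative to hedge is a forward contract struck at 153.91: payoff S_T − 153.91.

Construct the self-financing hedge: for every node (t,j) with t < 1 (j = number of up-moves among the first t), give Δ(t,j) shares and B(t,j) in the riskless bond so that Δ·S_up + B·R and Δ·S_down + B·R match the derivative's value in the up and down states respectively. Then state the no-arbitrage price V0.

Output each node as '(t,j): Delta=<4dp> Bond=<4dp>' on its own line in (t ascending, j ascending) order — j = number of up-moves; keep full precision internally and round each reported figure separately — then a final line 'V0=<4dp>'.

(0,0): Delta=1.0000 Bond=-141.2018
V0=13.7982

The replicating-portfolio and risk-neutral prices coincide; use p* = (1.09−0.93)/(1.28−0.93) = 0.4571 for the latter.
Terminal values V(1,·): V(1,0)=-9.7600, V(1,1)=44.4900
(0,0): S=155.0000. Δ = (V_up−V_dn)/(S_up−S_dn) = (44.4900−-9.7600)/(198.4000−144.1500) = 1.0000. V = [p*·44.4900 + (1−p*)·-9.7600]/1.09 = 13.7982. B = V − Δ·S = -141.2018.
Each (Δ,B) replicates both successor values, so the strategy is self-financing and V0 is arbitrage-free.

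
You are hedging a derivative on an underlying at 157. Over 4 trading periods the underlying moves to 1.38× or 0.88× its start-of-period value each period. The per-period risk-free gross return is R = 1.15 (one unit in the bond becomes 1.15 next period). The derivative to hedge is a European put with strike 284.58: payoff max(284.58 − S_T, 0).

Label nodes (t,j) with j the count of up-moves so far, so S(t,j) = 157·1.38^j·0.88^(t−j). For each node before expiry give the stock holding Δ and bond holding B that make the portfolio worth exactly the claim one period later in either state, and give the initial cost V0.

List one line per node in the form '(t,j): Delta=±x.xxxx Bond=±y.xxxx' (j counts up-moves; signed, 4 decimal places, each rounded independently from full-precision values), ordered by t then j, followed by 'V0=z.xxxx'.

Risk-neutral probability p* = (R−d)/(u−d) = (1.15−0.88)/(1.38−0.88) = 0.5400.
Payoff layer (t=4): V(4,0)=190.4278, V(4,1)=136.9323, V(4,2)=53.0415, V(4,3)=0.0000, V(4,4)=0.0000
Node (3,0) S=106.9911: V=(p*·136.9323+(1−p*)·190.4278)/1.15=140.4698; Δ=(136.9323−190.4278)/(147.6477−94.1522)=-1.0000; B=V−Δ·S=247.4609
Node (3,1) S=167.7815: V=(p*·53.0415+(1−p*)·136.9323)/1.15=79.6794; Δ=(53.0415−136.9323)/(231.5385−147.6477)=-1.0000; B=V−Δ·S=247.4609
Node (3,2) S=263.1119: V=(p*·0.0000+(1−p*)·53.0415)/1.15=21.2166; Δ=(0.0000−53.0415)/(363.0944−231.5385)=-0.4032; B=V−Δ·S=127.2997
Node (3,3) S=412.6073: V=(p*·0.0000+(1−p*)·0.0000)/1.15=0.0000; Δ=(0.0000−0.0000)/(569.3981−363.0944)=0.0000; B=V−Δ·S=0.0000
Node (2,0) S=121.5808: V=(p*·79.6794+(1−p*)·140.4698)/1.15=93.6026; Δ=(79.6794−140.4698)/(167.7815−106.9911)=-1.0000; B=V−Δ·S=215.1834
Node (2,1) S=190.6608: V=(p*·21.2166+(1−p*)·79.6794)/1.15=41.8343; Δ=(21.2166−79.6794)/(263.1119−167.7815)=-0.6133; B=V−Δ·S=158.7598
Node (2,2) S=298.9908: V=(p*·0.0000+(1−p*)·21.2166)/1.15=8.4866; Δ=(0.0000−21.2166)/(412.6073−263.1119)=-0.1419; B=V−Δ·S=50.9199
Node (1,0) S=138.1600: V=(p*·41.8343+(1−p*)·93.6026)/1.15=57.0850; Δ=(41.8343−93.6026)/(190.6608−121.5808)=-0.7494; B=V−Δ·S=160.6214
Node (1,1) S=216.6600: V=(p*·8.4866+(1−p*)·41.8343)/1.15=20.7188; Δ=(8.4866−41.8343)/(298.9908−190.6608)=-0.3078; B=V−Δ·S=87.4141
Node (0,0) S=157.0000: V=(p*·20.7188+(1−p*)·57.0850)/1.15=32.5628; Δ=(20.7188−57.0850)/(216.6600−138.1600)=-0.4633; B=V−Δ·S=105.2952
The time-0 hedge costs 32.5628, which is the no-arbitrage price.

(0,0): Delta=-0.4633 Bond=105.2952
(1,0): Delta=-0.7494 Bond=160.6214
(1,1): Delta=-0.3078 Bond=87.4141
(2,0): Delta=-1.0000 Bond=215.1834
(2,1): Delta=-0.6133 Bond=158.7598
(2,2): Delta=-0.1419 Bond=50.9199
(3,0): Delta=-1.0000 Bond=247.4609
(3,1): Delta=-1.0000 Bond=247.4609
(3,2): Delta=-0.4032 Bond=127.2997
(3,3): Delta=0.0000 Bond=0.0000
V0=32.5628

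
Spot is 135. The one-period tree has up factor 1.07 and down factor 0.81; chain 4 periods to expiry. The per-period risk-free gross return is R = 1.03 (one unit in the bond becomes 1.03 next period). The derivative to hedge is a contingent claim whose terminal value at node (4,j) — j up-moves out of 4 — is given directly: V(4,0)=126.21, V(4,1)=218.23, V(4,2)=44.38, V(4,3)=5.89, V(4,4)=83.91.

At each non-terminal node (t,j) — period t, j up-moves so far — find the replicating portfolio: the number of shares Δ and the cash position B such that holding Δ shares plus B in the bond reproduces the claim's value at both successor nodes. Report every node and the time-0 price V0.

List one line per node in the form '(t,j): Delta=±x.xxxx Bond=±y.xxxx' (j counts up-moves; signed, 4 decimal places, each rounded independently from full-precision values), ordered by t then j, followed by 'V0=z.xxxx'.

(0,0): Delta=0.6371 Bond=-39.3837
(1,0): Delta=-2.3421 Bond=285.2118
(1,1): Delta=1.0472 Bond=-99.7974
(2,0): Delta=-5.6048 Bond=582.7636
(2,1): Delta=-1.8930 Bond=241.2235
(2,2): Delta=1.4519 Bond=-165.3395
(3,0): Delta=4.9331 Bond=-155.7939
(3,1): Delta=-7.0553 Bond=737.7084
(3,2): Delta=-1.1825 Bond=159.5060
(3,3): Delta=1.8145 Bond=-230.2644
V0=46.6302

Risk-neutral probability p* = (R−d)/(u−d) = (1.03−0.81)/(1.07−0.81) = 0.8462.
At expiry t=4: V(4,0)=126.2100, V(4,1)=218.2300, V(4,2)=44.3800, V(4,3)=5.8900, V(4,4)=83.9100
  t=3,j=0: stock 71.7445 → up 76.7667 (V=218.2300), down 58.1131 (V=126.2100). Price 198.1292; hedge Δ=4.9331, bond B=-155.7939.
  t=3,j=1: stock 94.7736 → up 101.4078 (V=44.3800), down 76.7667 (V=218.2300). Price 69.0545; hedge Δ=-7.0553, bond B=737.7084.
  t=3,j=2: stock 125.1948 → up 133.9585 (V=5.8900), down 101.4078 (V=44.3800). Price 11.4675; hedge Δ=-1.1825, bond B=159.5060.
  t=3,j=3: stock 165.3808 → up 176.9575 (V=83.9100), down 133.9585 (V=5.8900). Price 69.8125; hedge Δ=1.8145, bond B=-230.2644.
  t=2,j=0: stock 88.5735 → up 94.7736 (V=69.0545), down 71.7445 (V=198.1292). Price 86.3225; hedge Δ=-5.6048, bond B=582.7636.
  t=2,j=1: stock 117.0045 → up 125.1948 (V=11.4675), down 94.7736 (V=69.0545). Price 19.7350; hedge Δ=-1.8930, bond B=241.2235.
  t=2,j=2: stock 154.5615 → up 165.3808 (V=69.8125), down 125.1948 (V=11.4675). Price 59.0645; hedge Δ=1.4519, bond B=-165.3395.
  t=1,j=0: stock 109.3500 → up 117.0045 (V=19.7350), down 88.5735 (V=86.3225). Price 29.1060; hedge Δ=-2.3421, bond B=285.2118.
  t=1,j=1: stock 144.4500 → up 154.5615 (V=59.0645), down 117.0045 (V=19.7350). Price 51.4697; hedge Δ=1.0472, bond B=-99.7974.
  t=0,j=0: stock 135.0000 → up 144.4500 (V=51.4697), down 109.3500 (V=29.1060). Price 46.6302; hedge Δ=0.6371, bond B=-39.3837.
Root portfolio cost Δ·135+B reproduces V0=46.6302.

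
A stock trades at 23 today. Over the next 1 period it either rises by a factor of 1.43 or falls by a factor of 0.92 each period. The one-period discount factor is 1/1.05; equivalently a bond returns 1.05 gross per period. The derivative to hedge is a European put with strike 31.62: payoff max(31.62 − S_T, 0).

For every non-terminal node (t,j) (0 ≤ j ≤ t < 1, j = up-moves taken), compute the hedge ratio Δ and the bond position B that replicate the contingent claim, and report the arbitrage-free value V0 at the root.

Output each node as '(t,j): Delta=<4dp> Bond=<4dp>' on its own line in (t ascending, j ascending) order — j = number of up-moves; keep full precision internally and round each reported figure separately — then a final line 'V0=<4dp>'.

No-arbitrage ⇒ martingale measure with p* = (R−d)/(u−d) = 0.2549.
Payoff layer (t=1): V(1,0)=10.4600, V(1,1)=0.0000
Node (0,0) S=23.0000: V=(p*·0.0000+(1−p*)·10.4600)/1.05=7.4226; Δ=(0.0000−10.4600)/(32.8900−21.1600)=-0.8917; B=V−Δ·S=27.9324
Check: Δ(0,0)·S0 + B(0,0) = 7.4226 = V0.

(0,0): Delta=-0.8917 Bond=27.9324
V0=7.4226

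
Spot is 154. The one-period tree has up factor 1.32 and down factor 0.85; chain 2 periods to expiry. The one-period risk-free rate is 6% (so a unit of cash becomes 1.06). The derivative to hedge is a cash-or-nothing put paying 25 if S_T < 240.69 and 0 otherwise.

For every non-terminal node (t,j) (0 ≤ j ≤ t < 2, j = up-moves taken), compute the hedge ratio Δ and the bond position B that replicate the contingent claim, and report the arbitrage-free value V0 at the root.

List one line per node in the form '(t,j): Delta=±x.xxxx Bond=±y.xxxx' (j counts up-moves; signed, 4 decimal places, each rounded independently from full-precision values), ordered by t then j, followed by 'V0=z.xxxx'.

(0,0): Delta=-0.1456 Bond=40.2291
(1,0): Delta=0.0000 Bond=23.5849
(1,1): Delta=-0.2617 Bond=66.2385
V0=17.8080

Under the risk-neutral measure, an up-move has probability p* = (R−d)/(u−d) = 0.4468 and values discount at R = 1.06.
At expiry t=2: V(2,0)=25.0000, V(2,1)=25.0000, V(2,2)=0.0000
  t=1,j=0: stock 130.9000 → up 172.7880 (V=25.0000), down 111.2650 (V=25.0000). Price 23.5849; hedge Δ=0.0000, bond B=23.5849.
  t=1,j=1: stock 203.2800 → up 268.3296 (V=0.0000), down 172.7880 (V=25.0000). Price 13.0470; hedge Δ=-0.2617, bond B=66.2385.
  t=0,j=0: stock 154.0000 → up 203.2800 (V=13.0470), down 130.9000 (V=23.5849). Price 17.8080; hedge Δ=-0.1456, bond B=40.2291.
Root portfolio cost Δ·154+B reproduces V0=17.8080.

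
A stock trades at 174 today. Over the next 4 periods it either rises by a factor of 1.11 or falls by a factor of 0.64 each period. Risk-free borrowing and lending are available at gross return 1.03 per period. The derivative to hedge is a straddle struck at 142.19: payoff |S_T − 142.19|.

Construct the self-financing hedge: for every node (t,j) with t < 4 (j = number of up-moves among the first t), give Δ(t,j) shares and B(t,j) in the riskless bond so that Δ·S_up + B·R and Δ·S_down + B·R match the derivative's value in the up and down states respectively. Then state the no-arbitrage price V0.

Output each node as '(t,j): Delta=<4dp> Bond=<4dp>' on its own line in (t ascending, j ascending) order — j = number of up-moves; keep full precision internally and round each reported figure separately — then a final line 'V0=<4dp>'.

(0,0): Delta=0.5097 Bond=-26.6279
(1,0): Delta=-0.7493 Bond=112.7756
(1,1): Delta=0.6586 Bond=-56.1862
(2,0): Delta=-1.0000 Bond=134.0277
(2,1): Delta=-0.7196 Bond=112.4935
(2,2): Delta=0.8216 Bond=-92.8185
(3,0): Delta=-1.0000 Bond=138.0485
(3,1): Delta=-1.0000 Bond=138.0485
(3,2): Delta=-0.6865 Bond=111.3185
(3,3): Delta=1.0000 Bond=-138.0485
V0=62.0634

No-arbitrage ⇒ martingale measure with p* = (R−d)/(u−d) = 0.8298.
At expiry t=4: V(4,0)=112.9976, V(4,1)=91.5595, V(4,2)=54.3777, V(4,3)=10.1094, V(4,4)=121.9543
  t=3,j=0: stock 45.6131 → up 50.6305 (V=91.5595), down 29.1924 (V=112.9976). Price 92.4355; hedge Δ=-1.0000, bond B=138.0485.
  t=3,j=1: stock 79.1101 → up 87.8123 (V=54.3777), down 50.6305 (V=91.5595). Price 58.9384; hedge Δ=-1.0000, bond B=138.0485.
  t=3,j=2: stock 137.2067 → up 152.2994 (V=10.1094), down 87.8123 (V=54.3777). Price 17.1305; hedge Δ=-0.6865, bond B=111.3185.
  t=3,j=3: stock 237.9678 → up 264.1443 (V=121.9543), down 152.2994 (V=10.1094). Price 99.9193; hedge Δ=1.0000, bond B=-138.0485.
  t=2,j=0: stock 71.2704 → up 79.1101 (V=58.9384), down 45.6131 (V=92.4355). Price 62.7573; hedge Δ=-1.0000, bond B=134.0277.
  t=2,j=1: stock 123.6096 → up 137.2067 (V=17.1305), down 79.1101 (V=58.9384). Price 23.5405; hedge Δ=-0.7196, bond B=112.4935.
  t=2,j=2: stock 214.3854 → up 237.9678 (V=99.9193), down 137.2067 (V=17.1305). Price 83.3277; hedge Δ=0.8216, bond B=-92.8185.
  t=1,j=0: stock 111.3600 → up 123.6096 (V=23.5405), down 71.2704 (V=62.7573). Price 29.3357; hedge Δ=-0.7493, bond B=112.7756.
  t=1,j=1: stock 193.1400 → up 214.3854 (V=83.3277), down 123.6096 (V=23.5405). Price 71.0206; hedge Δ=0.6586, bond B=-56.1862.
  t=0,j=0: stock 174.0000 → up 193.1400 (V=71.0206), down 111.3600 (V=29.3357). Price 62.0634; hedge Δ=0.5097, bond B=-26.6279.
Check: Δ(0,0)·S0 + B(0,0) = 62.0634 = V0.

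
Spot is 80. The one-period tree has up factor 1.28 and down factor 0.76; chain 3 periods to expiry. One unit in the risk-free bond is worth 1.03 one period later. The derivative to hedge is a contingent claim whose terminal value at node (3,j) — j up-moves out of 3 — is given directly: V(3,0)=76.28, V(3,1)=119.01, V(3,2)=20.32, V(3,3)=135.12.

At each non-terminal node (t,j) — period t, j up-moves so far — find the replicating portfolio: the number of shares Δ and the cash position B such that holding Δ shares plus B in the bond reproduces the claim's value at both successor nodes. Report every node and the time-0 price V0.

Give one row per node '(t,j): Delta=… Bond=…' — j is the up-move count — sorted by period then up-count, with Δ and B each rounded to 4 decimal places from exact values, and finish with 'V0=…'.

The replicating-portfolio and risk-neutral prices coincide; use p* = (1.03−0.76)/(1.28−0.76) = 0.5192 for the latter.
Payoff layer (t=3): V(3,0)=76.2800, V(3,1)=119.0100, V(3,2)=20.3200, V(3,3)=135.1200
  t=2,j=0: stock 46.2080 → up 59.1462 (V=119.0100), down 35.1181 (V=76.2800). Price 95.5988; hedge Δ=1.7783, bond B=13.4257.
  t=2,j=1: stock 77.8240 → up 99.6147 (V=20.3200), down 59.1462 (V=119.0100). Price 65.7933; hedge Δ=-2.4387, bond B=255.5818.
  t=2,j=2: stock 131.0720 → up 167.7722 (V=135.1200), down 99.6147 (V=20.3200). Price 77.5997; hedge Δ=1.6843, bond B=-143.1695.
  t=1,j=0: stock 60.8000 → up 77.8240 (V=65.7933), down 46.2080 (V=95.5988). Price 77.7892; hedge Δ=-0.9427, bond B=135.1074.
  t=1,j=1: stock 102.4000 → up 131.0720 (V=77.5997), down 77.8240 (V=65.7933). Price 69.8287; hedge Δ=0.2217, bond B=47.1241.
  t=0,j=0: stock 80.0000 → up 102.4000 (V=69.8287), down 60.8000 (V=77.7892). Price 71.5105; hedge Δ=-0.1914, bond B=86.8192.
Each (Δ,B) replicates both successor values, so the strategy is self-financing and V0 is arbitrage-free.

(0,0): Delta=-0.1914 Bond=86.8192
(1,0): Delta=-0.9427 Bond=135.1074
(1,1): Delta=0.2217 Bond=47.1241
(2,0): Delta=1.7783 Bond=13.4257
(2,1): Delta=-2.4387 Bond=255.5818
(2,2): Delta=1.6843 Bond=-143.1695
V0=71.5105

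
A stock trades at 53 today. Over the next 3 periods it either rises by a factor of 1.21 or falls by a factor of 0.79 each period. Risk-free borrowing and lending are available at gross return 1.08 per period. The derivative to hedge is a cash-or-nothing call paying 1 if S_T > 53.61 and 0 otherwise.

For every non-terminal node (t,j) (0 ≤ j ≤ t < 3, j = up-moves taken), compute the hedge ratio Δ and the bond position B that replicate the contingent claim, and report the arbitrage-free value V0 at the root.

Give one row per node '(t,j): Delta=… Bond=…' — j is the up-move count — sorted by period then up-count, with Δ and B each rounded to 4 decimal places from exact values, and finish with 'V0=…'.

The replicating-portfolio and risk-neutral prices coincide; use p* = (1.08−0.79)/(1.21−0.79) = 0.6905 for the latter.
At expiry t=3: V(3,0)=0.0000, V(3,1)=0.0000, V(3,2)=1.0000, V(3,3)=1.0000
  t=2,j=0: stock 33.0773 → up 40.0235 (V=0.0000), down 26.1311 (V=0.0000). Price 0.0000; hedge Δ=0.0000, bond B=0.0000.
  t=2,j=1: stock 50.6627 → up 61.3019 (V=1.0000), down 40.0235 (V=0.0000). Price 0.6393; hedge Δ=0.0470, bond B=-1.7416.
  t=2,j=2: stock 77.5973 → up 93.8927 (V=1.0000), down 61.3019 (V=1.0000). Price 0.9259; hedge Δ=0.0000, bond B=0.9259.
  t=1,j=0: stock 41.8700 → up 50.6627 (V=0.6393), down 33.0773 (V=0.0000). Price 0.4087; hedge Δ=0.0364, bond B=-1.1135.
  t=1,j=1: stock 64.1300 → up 77.5973 (V=0.9259), down 50.6627 (V=0.6393). Price 0.7752; hedge Δ=0.0106, bond B=0.0928.
  t=0,j=0: stock 53.0000 → up 64.1300 (V=0.7752), down 41.8700 (V=0.4087). Price 0.6128; hedge Δ=0.0165, bond B=-0.2598.
Root portfolio cost Δ·53+B reproduces V0=0.6128.

(0,0): Delta=0.0165 Bond=-0.2598
(1,0): Delta=0.0364 Bond=-1.1135
(1,1): Delta=0.0106 Bond=0.0928
(2,0): Delta=0.0000 Bond=0.0000
(2,1): Delta=0.0470 Bond=-1.7416
(2,2): Delta=0.0000 Bond=0.9259
V0=0.6128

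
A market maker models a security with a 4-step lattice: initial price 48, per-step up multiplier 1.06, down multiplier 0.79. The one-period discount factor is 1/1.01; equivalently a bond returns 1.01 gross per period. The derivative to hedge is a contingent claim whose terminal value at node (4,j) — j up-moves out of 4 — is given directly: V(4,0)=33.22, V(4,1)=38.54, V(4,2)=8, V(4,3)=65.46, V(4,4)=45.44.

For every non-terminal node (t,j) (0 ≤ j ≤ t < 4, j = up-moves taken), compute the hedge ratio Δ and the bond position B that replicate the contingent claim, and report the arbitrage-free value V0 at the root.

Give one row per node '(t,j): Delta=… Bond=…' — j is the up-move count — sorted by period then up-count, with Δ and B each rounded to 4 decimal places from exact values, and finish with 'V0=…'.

(0,0): Delta=0.5869 Bond=18.1370
(1,0): Delta=2.7877 Bond=-65.1334
(1,1): Delta=0.2142 Bond=37.2847
(2,0): Delta=-2.9255 Bond=105.3645
(2,1): Delta=3.7554 Bond=-104.6823
(2,2): Delta=-0.3856 Bond=70.0075
(3,0): Delta=0.8326 Bond=17.4793
(3,1): Delta=-3.5621 Bond=126.6315
(3,2): Delta=4.9948 Bond=-158.5383
(3,3): Delta=-1.2970 Bond=122.8089
V0=46.3102

Since d<R<u, set p* = (R−d)/(u−d) = 0.8148; price each node as the discounted p*-expectation of its children.
Payoff layer (t=4): V(4,0)=33.2200, V(4,1)=38.5400, V(4,2)=8.0000, V(4,3)=65.4600, V(4,4)=45.4400
  t=3,j=0: stock 23.6659 → up 25.0858 (V=38.5400), down 18.6960 (V=33.2200). Price 37.1830; hedge Δ=0.8326, bond B=17.4793.
  t=3,j=1: stock 31.7542 → up 33.6595 (V=8.0000), down 25.0858 (V=38.5400). Price 13.5204; hedge Δ=-3.5621, bond B=126.6315.
  t=3,j=2: stock 42.6069 → up 45.1633 (V=65.4600), down 33.6595 (V=8.0000). Price 54.2765; hedge Δ=4.9948, bond B=-158.5383.
  t=3,j=3: stock 57.1688 → up 60.5989 (V=45.4400), down 45.1633 (V=65.4600). Price 48.6608; hedge Δ=-1.2970, bond B=122.8089.
  t=2,j=0: stock 29.9568 → up 31.7542 (V=13.5204), down 23.6659 (V=37.1830). Price 17.7251; hedge Δ=-2.9255, bond B=105.3645.
  t=2,j=1: stock 40.1952 → up 42.6069 (V=54.2765), down 31.7542 (V=13.5204). Price 46.2664; hedge Δ=3.7554, bond B=-104.6823.
  t=2,j=2: stock 53.9328 → up 57.1688 (V=48.6608), down 42.6069 (V=54.2765). Price 49.2087; hedge Δ=-0.3856, bond B=70.0075.
  t=1,j=0: stock 37.9200 → up 40.1952 (V=46.2664), down 29.9568 (V=17.7251). Price 40.5752; hedge Δ=2.7877, bond B=-65.1334.
  t=1,j=1: stock 50.8800 → up 53.9328 (V=49.2087), down 40.1952 (V=46.2664). Price 48.1820; hedge Δ=0.2142, bond B=37.2847.
  t=0,j=0: stock 48.0000 → up 50.8800 (V=48.1820), down 37.9200 (V=40.5752). Price 46.3102; hedge Δ=0.5869, bond B=18.1370.
The time-0 hedge costs 46.3102, which is the no-arbitrage price.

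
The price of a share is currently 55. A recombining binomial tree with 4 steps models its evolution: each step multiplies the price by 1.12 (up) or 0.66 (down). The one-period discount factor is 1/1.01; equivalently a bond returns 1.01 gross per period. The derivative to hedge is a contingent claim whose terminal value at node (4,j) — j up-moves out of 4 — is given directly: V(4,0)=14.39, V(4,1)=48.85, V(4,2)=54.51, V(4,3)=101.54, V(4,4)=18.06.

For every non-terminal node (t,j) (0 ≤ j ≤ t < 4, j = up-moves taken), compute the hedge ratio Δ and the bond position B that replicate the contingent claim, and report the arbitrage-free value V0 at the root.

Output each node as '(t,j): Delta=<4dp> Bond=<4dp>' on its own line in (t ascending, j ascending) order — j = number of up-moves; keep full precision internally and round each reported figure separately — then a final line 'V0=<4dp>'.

Under the risk-neutral measure, an up-move has probability p* = (R−d)/(u−d) = 0.7609 and values discount at R = 1.01.
Terminal payoffs: V(4,0)=14.3900, V(4,1)=48.8500, V(4,2)=54.5100, V(4,3)=101.5400, V(4,4)=18.0600
(3,0): S=15.8123. Δ = (V_up−V_dn)/(S_up−S_dn) = (48.8500−14.3900)/(17.7098−10.4361) = 4.7376. V = [p*·48.8500 + (1−p*)·14.3900]/1.01 = 40.2075. B = V − Δ·S = -34.7056.
(3,1): S=26.8330. Δ = (V_up−V_dn)/(S_up−S_dn) = (54.5100−48.8500)/(30.0529−17.7098) = 0.4586. V = [p*·54.5100 + (1−p*)·48.8500]/1.01 = 52.6302. B = V − Δ·S = 40.3259.
(3,2): S=45.5347. Δ = (V_up−V_dn)/(S_up−S_dn) = (101.5400−54.5100)/(50.9989−30.0529) = 2.2453. V = [p*·101.5400 + (1−p*)·54.5100]/1.01 = 89.3997. B = V − Δ·S = -12.8394.
(3,3): S=77.2710. Δ = (V_up−V_dn)/(S_up−S_dn) = (18.0600−101.5400)/(86.5436−50.9989) = -2.3486. V = [p*·18.0600 + (1−p*)·101.5400]/1.01 = 37.6461. B = V − Δ·S = 219.1244.
(2,0): S=23.9580. Δ = (V_up−V_dn)/(S_up−S_dn) = (52.6302−40.2075)/(26.8330−15.8123) = 1.1272. V = [p*·52.6302 + (1−p*)·40.2075]/1.01 = 49.1679. B = V − Δ·S = 22.1620.
(2,1): S=40.6560. Δ = (V_up−V_dn)/(S_up−S_dn) = (89.3997−52.6302)/(45.5347−26.8330) = 1.9661. V = [p*·89.3997 + (1−p*)·52.6302]/1.01 = 79.8089. B = V − Δ·S = -0.1247.
(2,2): S=68.9920. Δ = (V_up−V_dn)/(S_up−S_dn) = (37.6461−89.3997)/(77.2710−45.5347) = -1.6307. V = [p*·37.6461 + (1−p*)·89.3997]/1.01 = 49.5267. B = V − Δ·S = 162.0344.
(1,0): S=36.3000. Δ = (V_up−V_dn)/(S_up−S_dn) = (79.8089−49.1679)/(40.6560−23.9580) = 1.8350. V = [p*·79.8089 + (1−p*)·49.1679]/1.01 = 71.7641. B = V − Δ·S = 5.1532.
(1,1): S=61.6000. Δ = (V_up−V_dn)/(S_up−S_dn) = (49.5267−79.8089)/(68.9920−40.6560) = -1.0687. V = [p*·49.5267 + (1−p*)·79.8089]/1.01 = 56.2061. B = V − Δ·S = 122.0369.
(0,0): S=55.0000. Δ = (V_up−V_dn)/(S_up−S_dn) = (56.2061−71.7641)/(61.6000−36.3000) = -0.6149. V = [p*·56.2061 + (1−p*)·71.7641]/1.01 = 59.3331. B = V − Δ·S = 93.1549.
Check: Δ(0,0)·S0 + B(0,0) = 59.3331 = V0.

(0,0): Delta=-0.6149 Bond=93.1549
(1,0): Delta=1.8350 Bond=5.1532
(1,1): Delta=-1.0687 Bond=122.0369
(2,0): Delta=1.1272 Bond=22.1620
(2,1): Delta=1.9661 Bond=-0.1247
(2,2): Delta=-1.6307 Bond=162.0344
(3,0): Delta=4.7376 Bond=-34.7056
(3,1): Delta=0.4586 Bond=40.3259
(3,2): Delta=2.2453 Bond=-12.8394
(3,3): Delta=-2.3486 Bond=219.1244
V0=59.3331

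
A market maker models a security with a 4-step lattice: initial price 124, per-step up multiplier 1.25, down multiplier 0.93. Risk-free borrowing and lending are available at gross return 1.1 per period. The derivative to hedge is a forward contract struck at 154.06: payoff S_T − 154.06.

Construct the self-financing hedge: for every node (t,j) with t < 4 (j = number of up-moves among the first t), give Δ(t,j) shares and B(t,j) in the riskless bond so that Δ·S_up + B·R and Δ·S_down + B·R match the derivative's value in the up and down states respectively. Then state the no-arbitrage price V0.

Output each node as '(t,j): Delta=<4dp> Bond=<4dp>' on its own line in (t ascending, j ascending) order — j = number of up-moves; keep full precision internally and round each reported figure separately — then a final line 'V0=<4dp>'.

Under the risk-neutral measure, an up-move has probability p* = (R−d)/(u−d) = 0.5313 and values discount at R = 1.1.
Payoff layer (t=4): V(4,0)=-61.3016, V(4,1)=-29.3847, V(4,2)=13.5144, V(4,3)=71.1744, V(4,4)=148.6744
(3,0): S=99.7403. Δ = (V_up−V_dn)/(S_up−S_dn) = (-29.3847−-61.3016)/(124.6753−92.7584) = 1.0000. V = [p*·-29.3847 + (1−p*)·-61.3016]/1.1 = -40.3143. B = V − Δ·S = -140.0545.
(3,1): S=134.0595. Δ = (V_up−V_dn)/(S_up−S_dn) = (13.5144−-29.3847)/(167.5744−124.6753) = 1.0000. V = [p*·13.5144 + (1−p*)·-29.3847]/1.1 = -5.9950. B = V − Δ·S = -140.0545.
(3,2): S=180.1875. Δ = (V_up−V_dn)/(S_up−S_dn) = (71.1744−13.5144)/(225.2344−167.5744) = 1.0000. V = [p*·71.1744 + (1−p*)·13.5144]/1.1 = 40.1330. B = V − Δ·S = -140.0545.
(3,3): S=242.1875. Δ = (V_up−V_dn)/(S_up−S_dn) = (148.6744−71.1744)/(302.7344−225.2344) = 1.0000. V = [p*·148.6744 + (1−p*)·71.1744]/1.1 = 102.1330. B = V − Δ·S = -140.0545.
(2,0): S=107.2476. Δ = (V_up−V_dn)/(S_up−S_dn) = (-5.9950−-40.3143)/(134.0595−99.7403) = 1.0000. V = [p*·-5.9950 + (1−p*)·-40.3143]/1.1 = -20.0747. B = V − Δ·S = -127.3223.
(2,1): S=144.1500. Δ = (V_up−V_dn)/(S_up−S_dn) = (40.1330−-5.9950)/(180.1875−134.0595) = 1.0000. V = [p*·40.1330 + (1−p*)·-5.9950]/1.1 = 16.8277. B = V − Δ·S = -127.3223.
(2,2): S=193.7500. Δ = (V_up−V_dn)/(S_up−S_dn) = (102.1330−40.1330)/(242.1875−180.1875) = 1.0000. V = [p*·102.1330 + (1−p*)·40.1330]/1.1 = 66.4277. B = V − Δ·S = -127.3223.
(1,0): S=115.3200. Δ = (V_up−V_dn)/(S_up−S_dn) = (16.8277−-20.0747)/(144.1500−107.2476) = 1.0000. V = [p*·16.8277 + (1−p*)·-20.0747]/1.1 = -0.4276. B = V − Δ·S = -115.7476.
(1,1): S=155.0000. Δ = (V_up−V_dn)/(S_up−S_dn) = (66.4277−16.8277)/(193.7500−144.1500) = 1.0000. V = [p*·66.4277 + (1−p*)·16.8277]/1.1 = 39.2524. B = V − Δ·S = -115.7476.
(0,0): S=124.0000. Δ = (V_up−V_dn)/(S_up−S_dn) = (39.2524−-0.4276)/(155.0000−115.3200) = 1.0000. V = [p*·39.2524 + (1−p*)·-0.4276]/1.1 = 18.7749. B = V − Δ·S = -105.2251.
Root portfolio cost Δ·124+B reproduces V0=18.7749.

(0,0): Delta=1.0000 Bond=-105.2251
(1,0): Delta=1.0000 Bond=-115.7476
(1,1): Delta=1.0000 Bond=-115.7476
(2,0): Delta=1.0000 Bond=-127.3223
(2,1): Delta=1.0000 Bond=-127.3223
(2,2): Delta=1.0000 Bond=-127.3223
(3,0): Delta=1.0000 Bond=-140.0545
(3,1): Delta=1.0000 Bond=-140.0545
(3,2): Delta=1.0000 Bond=-140.0545
(3,3): Delta=1.0000 Bond=-140.0545
V0=18.7749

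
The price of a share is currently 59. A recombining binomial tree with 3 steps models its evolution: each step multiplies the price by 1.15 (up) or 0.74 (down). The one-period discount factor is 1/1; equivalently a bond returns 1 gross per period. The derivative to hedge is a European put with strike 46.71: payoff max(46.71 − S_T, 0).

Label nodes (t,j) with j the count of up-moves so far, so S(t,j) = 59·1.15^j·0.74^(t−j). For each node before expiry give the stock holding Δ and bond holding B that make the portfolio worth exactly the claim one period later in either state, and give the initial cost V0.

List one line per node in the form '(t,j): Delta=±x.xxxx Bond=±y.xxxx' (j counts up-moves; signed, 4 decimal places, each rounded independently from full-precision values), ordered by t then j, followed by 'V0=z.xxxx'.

(0,0): Delta=-0.2566 Bond=18.6883
(1,0): Delta=-0.6092 Bond=34.0851
(1,1): Delta=-0.1257 Bond=9.8055
(2,0): Delta=-1.0000 Bond=46.7100
(2,1): Delta=-0.4642 Bond=26.8016
(2,2): Delta=0.0000 Bond=0.0000
V0=3.5497

The replicating-portfolio and risk-neutral prices coincide; use p* = (1−0.74)/(1.15−0.74) = 0.6341 for the latter.
Terminal values V(3,·): V(3,0)=22.8018, V(3,1)=9.5553, V(3,2)=0.0000, V(3,3)=0.0000
(2,0): S=32.3084. Δ = (V_up−V_dn)/(S_up−S_dn) = (9.5553−22.8018)/(37.1547−23.9082) = -1.0000. V = [p*·9.5553 + (1−p*)·22.8018]/1 = 14.4016. B = V − Δ·S = 46.7100.
(2,1): S=50.2090. Δ = (V_up−V_dn)/(S_up−S_dn) = (0.0000−9.5553)/(57.7403−37.1547) = -0.4642. V = [p*·0.0000 + (1−p*)·9.5553]/1 = 3.4959. B = V − Δ·S = 26.8016.
(2,2): S=78.0275. Δ = (V_up−V_dn)/(S_up−S_dn) = (0.0000−0.0000)/(89.7316−57.7403) = 0.0000. V = [p*·0.0000 + (1−p*)·0.0000]/1 = 0.0000. B = V − Δ·S = 0.0000.
(1,0): S=43.6600. Δ = (V_up−V_dn)/(S_up−S_dn) = (3.4959−14.4016)/(50.2090−32.3084) = -0.6092. V = [p*·3.4959 + (1−p*)·14.4016]/1 = 7.4858. B = V − Δ·S = 34.0851.
(1,1): S=67.8500. Δ = (V_up−V_dn)/(S_up−S_dn) = (0.0000−3.4959)/(78.0275−50.2090) = -0.1257. V = [p*·0.0000 + (1−p*)·3.4959]/1 = 1.2790. B = V − Δ·S = 9.8055.
(0,0): S=59.0000. Δ = (V_up−V_dn)/(S_up−S_dn) = (1.2790−7.4858)/(67.8500−43.6600) = -0.2566. V = [p*·1.2790 + (1−p*)·7.4858]/1 = 3.5497. B = V − Δ·S = 18.6883.
Root portfolio cost Δ·59+B reproduces V0=3.5497.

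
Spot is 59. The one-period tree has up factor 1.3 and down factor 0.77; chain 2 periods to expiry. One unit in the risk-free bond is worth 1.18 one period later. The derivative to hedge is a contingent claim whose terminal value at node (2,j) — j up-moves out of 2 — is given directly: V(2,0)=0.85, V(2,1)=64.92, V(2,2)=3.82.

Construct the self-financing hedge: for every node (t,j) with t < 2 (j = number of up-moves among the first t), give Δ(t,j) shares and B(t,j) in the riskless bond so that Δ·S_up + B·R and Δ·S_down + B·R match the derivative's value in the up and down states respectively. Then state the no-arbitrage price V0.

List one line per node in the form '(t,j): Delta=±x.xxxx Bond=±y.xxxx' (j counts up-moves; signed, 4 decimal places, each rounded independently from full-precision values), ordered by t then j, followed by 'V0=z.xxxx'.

(0,0): Delta=-0.8878 Bond=70.3876
(1,0): Delta=2.6609 Bond=-78.1634
(1,1): Delta=-1.5030 Bond=130.2440
V0=18.0058

Under the risk-neutral measure, an up-move has probability p* = (R−d)/(u−d) = 0.7736 and values discount at R = 1.18.
At expiry t=2: V(2,0)=0.8500, V(2,1)=64.9200, V(2,2)=3.8200
(1,0): S=45.4300. Δ = (V_up−V_dn)/(S_up−S_dn) = (64.9200−0.8500)/(59.0590−34.9811) = 2.6609. V = [p*·64.9200 + (1−p*)·0.8500]/1.18 = 42.7234. B = V − Δ·S = -78.1634.
(1,1): S=76.7000. Δ = (V_up−V_dn)/(S_up−S_dn) = (3.8200−64.9200)/(99.7100−59.0590) = -1.5030. V = [p*·3.8200 + (1−p*)·64.9200]/1.18 = 14.9610. B = V − Δ·S = 130.2440.
(0,0): S=59.0000. Δ = (V_up−V_dn)/(S_up−S_dn) = (14.9610−42.7234)/(76.7000−45.4300) = -0.8878. V = [p*·14.9610 + (1−p*)·42.7234]/1.18 = 18.0058. B = V − Δ·S = 70.3876.
Root portfolio cost Δ·59+B reproduces V0=18.0058.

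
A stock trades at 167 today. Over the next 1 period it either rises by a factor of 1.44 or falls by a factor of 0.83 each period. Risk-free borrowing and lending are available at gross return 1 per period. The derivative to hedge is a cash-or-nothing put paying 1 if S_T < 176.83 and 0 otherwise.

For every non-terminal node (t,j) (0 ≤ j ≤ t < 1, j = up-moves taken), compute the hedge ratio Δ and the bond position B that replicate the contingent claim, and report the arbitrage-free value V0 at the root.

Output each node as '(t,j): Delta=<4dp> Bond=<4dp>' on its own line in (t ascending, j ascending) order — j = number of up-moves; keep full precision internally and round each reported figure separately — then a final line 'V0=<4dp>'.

(0,0): Delta=-0.0098 Bond=2.3607
V0=0.7213

The replicating-portfolio and risk-neutral prices coincide; use p* = (1−0.83)/(1.44−0.83) = 0.2787 for the latter.
Terminal values V(1,·): V(1,0)=1.0000, V(1,1)=0.0000
(0,0): S=167.0000. Δ = (V_up−V_dn)/(S_up−S_dn) = (0.0000−1.0000)/(240.4800−138.6100) = -0.0098. V = [p*·0.0000 + (1−p*)·1.0000]/1 = 0.7213. B = V − Δ·S = 2.3607.
The time-0 hedge costs 0.7213, which is the no-arbitrage price.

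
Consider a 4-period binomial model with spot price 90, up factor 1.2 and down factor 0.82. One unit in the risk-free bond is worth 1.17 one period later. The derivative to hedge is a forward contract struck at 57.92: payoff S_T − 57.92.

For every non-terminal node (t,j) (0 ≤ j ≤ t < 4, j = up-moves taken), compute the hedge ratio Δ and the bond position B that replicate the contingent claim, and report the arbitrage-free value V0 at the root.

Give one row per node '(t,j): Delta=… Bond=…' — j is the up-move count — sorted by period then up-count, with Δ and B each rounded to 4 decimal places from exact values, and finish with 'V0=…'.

No-arbitrage ⇒ martingale measure with p* = (R−d)/(u−d) = 0.9211.
At expiry t=4: V(4,0)=-17.2290, V(4,1)=1.6277, V(4,2)=29.2230, V(4,3)=69.6064, V(4,4)=128.7040
  t=3,j=0: stock 49.6231 → up 59.5477 (V=1.6277), down 40.6910 (V=-17.2290). Price 0.1188; hedge Δ=1.0000, bond B=-49.5043.
  t=3,j=1: stock 72.6192 → up 87.1430 (V=29.2230), down 59.5477 (V=1.6277). Price 23.1149; hedge Δ=1.0000, bond B=-49.5043.
  t=3,j=2: stock 106.2720 → up 127.5264 (V=69.6064), down 87.1430 (V=29.2230). Price 56.7677; hedge Δ=1.0000, bond B=-49.5043.
  t=3,j=3: stock 155.5200 → up 186.6240 (V=128.7040), down 127.5264 (V=69.6064). Price 106.0157; hedge Δ=1.0000, bond B=-49.5043.
  t=2,j=0: stock 60.5160 → up 72.6192 (V=23.1149), down 49.6231 (V=0.1188). Price 18.2047; hedge Δ=1.0000, bond B=-42.3113.
  t=2,j=1: stock 88.5600 → up 106.2720 (V=56.7677), down 72.6192 (V=23.1149). Price 46.2487; hedge Δ=1.0000, bond B=-42.3113.
  t=2,j=2: stock 129.6000 → up 155.5200 (V=106.0157), down 106.2720 (V=56.7677). Price 87.2887; hedge Δ=1.0000, bond B=-42.3113.
  t=1,j=0: stock 73.8000 → up 88.5600 (V=46.2487), down 60.5160 (V=18.2047). Price 37.6365; hedge Δ=1.0000, bond B=-36.1635.
  t=1,j=1: stock 108.0000 → up 129.6000 (V=87.2887), down 88.5600 (V=46.2487). Price 71.8365; hedge Δ=1.0000, bond B=-36.1635.
  t=0,j=0: stock 90.0000 → up 108.0000 (V=71.8365), down 73.8000 (V=37.6365). Price 59.0910; hedge Δ=1.0000, bond B=-30.9090.
Check: Δ(0,0)·S0 + B(0,0) = 59.0910 = V0.

(0,0): Delta=1.0000 Bond=-30.9090
(1,0): Delta=1.0000 Bond=-36.1635
(1,1): Delta=1.0000 Bond=-36.1635
(2,0): Delta=1.0000 Bond=-42.3113
(2,1): Delta=1.0000 Bond=-42.3113
(2,2): Delta=1.0000 Bond=-42.3113
(3,0): Delta=1.0000 Bond=-49.5043
(3,1): Delta=1.0000 Bond=-49.5043
(3,2): Delta=1.0000 Bond=-49.5043
(3,3): Delta=1.0000 Bond=-49.5043
V0=59.0910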